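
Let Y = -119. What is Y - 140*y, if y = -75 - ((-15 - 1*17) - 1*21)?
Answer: 2961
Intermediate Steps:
y = -22 (y = -75 - ((-15 - 17) - 21) = -75 - (-32 - 21) = -75 - 1*(-53) = -75 + 53 = -22)
Y - 140*y = -119 - 140*(-22) = -119 + 3080 = 2961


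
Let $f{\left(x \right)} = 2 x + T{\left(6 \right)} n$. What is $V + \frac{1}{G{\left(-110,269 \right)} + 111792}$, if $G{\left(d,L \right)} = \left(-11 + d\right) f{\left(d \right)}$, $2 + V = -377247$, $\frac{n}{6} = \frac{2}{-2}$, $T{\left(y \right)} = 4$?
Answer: $- \frac{53311319683}{141316} \approx -3.7725 \cdot 10^{5}$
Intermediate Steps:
$n = -6$ ($n = 6 \frac{2}{-2} = 6 \cdot 2 \left(- \frac{1}{2}\right) = 6 \left(-1\right) = -6$)
$f{\left(x \right)} = -24 + 2 x$ ($f{\left(x \right)} = 2 x + 4 \left(-6\right) = 2 x - 24 = -24 + 2 x$)
$V = -377249$ ($V = -2 - 377247 = -377249$)
$G{\left(d,L \right)} = \left(-24 + 2 d\right) \left(-11 + d\right)$ ($G{\left(d,L \right)} = \left(-11 + d\right) \left(-24 + 2 d\right) = \left(-24 + 2 d\right) \left(-11 + d\right)$)
$V + \frac{1}{G{\left(-110,269 \right)} + 111792} = -377249 + \frac{1}{2 \left(-12 - 110\right) \left(-11 - 110\right) + 111792} = -377249 + \frac{1}{2 \left(-122\right) \left(-121\right) + 111792} = -377249 + \frac{1}{29524 + 111792} = -377249 + \frac{1}{141316} = - \frac{53311319683}{141316}$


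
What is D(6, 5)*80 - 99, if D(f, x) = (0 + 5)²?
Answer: 1901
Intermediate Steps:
D(f, x) = 25 (D(f, x) = 5² = 25)
D(6, 5)*80 - 99 = 25*80 - 99 = 2000 - 99 = 1901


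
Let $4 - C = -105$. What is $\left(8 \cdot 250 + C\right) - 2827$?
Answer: $-718$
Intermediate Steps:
$C = 109$ ($C = 4 - -105 = 4 + 105 = 109$)
$\left(8 \cdot 250 + C\right) - 2827 = \left(8 \cdot 250 + 109\right) - 2827 = \left(2000 + 109\right) - 2827 = 2109 - 2827 = -718$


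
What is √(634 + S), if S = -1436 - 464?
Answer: I*√1266 ≈ 35.581*I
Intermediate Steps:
S = -1900
√(634 + S) = √(634 - 1900) = √(-1266) = I*√1266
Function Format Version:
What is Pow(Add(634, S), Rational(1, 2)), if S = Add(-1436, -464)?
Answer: Mul(I, Pow(1266, Rational(1, 2))) ≈ Mul(35.581, I)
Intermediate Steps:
S = -1900
Pow(Add(634, S), Rational(1, 2)) = Pow(Add(634, -1900), Rational(1, 2)) = Pow(-1266, Rational(1, 2)) = Mul(I, Pow(1266, Rational(1, 2)))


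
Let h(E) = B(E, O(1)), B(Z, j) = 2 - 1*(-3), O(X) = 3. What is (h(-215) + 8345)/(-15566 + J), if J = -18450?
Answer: -4175/17008 ≈ -0.24547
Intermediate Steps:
B(Z, j) = 5 (B(Z, j) = 2 + 3 = 5)
h(E) = 5
(h(-215) + 8345)/(-15566 + J) = (5 + 8345)/(-15566 - 18450) = 8350/(-34016) = 8350*(-1/34016) = -4175/17008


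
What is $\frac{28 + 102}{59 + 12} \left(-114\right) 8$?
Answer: $- \frac{118560}{71} \approx -1669.9$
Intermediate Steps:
$\frac{28 + 102}{59 + 12} \left(-114\right) 8 = \frac{130}{71} \left(-114\right) 8 = \left(- \frac{14820}{71}\right) 8 = - \frac{118560}{71}$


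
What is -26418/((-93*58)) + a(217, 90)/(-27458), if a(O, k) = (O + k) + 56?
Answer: 120571237/24684742 ≈ 4.8844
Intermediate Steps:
a(O, k) = 56 + O + k
-26418/((-93*58)) + a(217, 90)/(-27458) = -26418/((-93*58)) + (56 + 217 + 90)/(-27458) = -26418/(-5394) + 363*(-1/27458) = -26418*(-1/5394) - 363/27458 = 4403/899 - 363/27458 = 120571237/24684742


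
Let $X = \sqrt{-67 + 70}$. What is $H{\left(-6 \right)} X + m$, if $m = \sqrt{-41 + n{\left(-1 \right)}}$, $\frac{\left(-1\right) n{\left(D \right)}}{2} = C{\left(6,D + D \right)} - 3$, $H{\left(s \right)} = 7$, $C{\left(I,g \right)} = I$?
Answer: $7 \sqrt{3} + i \sqrt{47} \approx 12.124 + 6.8557 i$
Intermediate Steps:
$n{\left(D \right)} = -6$ ($n{\left(D \right)} = - 2 \left(6 - 3\right) = \left(-2\right) 3 = -6$)
$X = \sqrt{3} \approx 1.732$
$m = i \sqrt{47}$ ($m = \sqrt{-41 - 6} = \sqrt{-47} = i \sqrt{47} \approx 6.8557 i$)
$H{\left(-6 \right)} X + m = 7 \sqrt{3} + i \sqrt{47}$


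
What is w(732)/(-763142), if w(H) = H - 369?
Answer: -363/763142 ≈ -0.00047567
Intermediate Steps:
w(H) = -369 + H
w(732)/(-763142) = (-369 + 732)/(-763142) = 363*(-1/763142) = -363/763142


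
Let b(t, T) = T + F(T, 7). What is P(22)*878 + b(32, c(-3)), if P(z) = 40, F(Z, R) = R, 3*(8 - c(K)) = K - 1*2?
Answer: 105410/3 ≈ 35137.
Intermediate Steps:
c(K) = 26/3 - K/3 (c(K) = 8 - (K - 1*2)/3 = 8 - (K - 2)/3 = 8 - (-2 + K)/3 = 8 + (⅔ - K/3) = 26/3 - K/3)
b(t, T) = 7 + T (b(t, T) = T + 7 = 7 + T)
P(22)*878 + b(32, c(-3)) = 40*878 + (7 + (26/3 - ⅓*(-3))) = 35120 + (7 + (26/3 + 1)) = 35120 + (7 + 29/3) = 35120 + 50/3 = 105410/3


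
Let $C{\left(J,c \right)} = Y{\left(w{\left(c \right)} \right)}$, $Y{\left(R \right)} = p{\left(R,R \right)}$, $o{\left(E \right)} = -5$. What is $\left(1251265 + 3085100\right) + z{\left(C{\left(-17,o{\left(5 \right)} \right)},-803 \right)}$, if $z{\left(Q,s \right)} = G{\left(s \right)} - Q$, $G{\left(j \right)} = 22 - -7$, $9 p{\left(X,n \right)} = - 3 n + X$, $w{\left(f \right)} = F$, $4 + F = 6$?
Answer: $\frac{39027550}{9} \approx 4.3364 \cdot 10^{6}$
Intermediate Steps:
$F = 2$ ($F = -4 + 6 = 2$)
$w{\left(f \right)} = 2$
$p{\left(X,n \right)} = - \frac{n}{3} + \frac{X}{9}$ ($p{\left(X,n \right)} = \frac{- 3 n + X}{9} = \frac{X - 3 n}{9} = - \frac{n}{3} + \frac{X}{9}$)
$G{\left(j \right)} = 29$ ($G{\left(j \right)} = 22 + 7 = 29$)
$Y{\left(R \right)} = - \frac{2 R}{9}$ ($Y{\left(R \right)} = - \frac{R}{3} + \frac{R}{9} = - \frac{2 R}{9}$)
$C{\left(J,c \right)} = - \frac{4}{9}$ ($C{\left(J,c \right)} = \left(- \frac{2}{9}\right) 2 = - \frac{4}{9}$)
$z{\left(Q,s \right)} = 29 - Q$
$\left(1251265 + 3085100\right) + z{\left(C{\left(-17,o{\left(5 \right)} \right)},-803 \right)} = \left(1251265 + 3085100\right) + \left(29 - - \frac{4}{9}\right) = 4336365 + \left(29 + \frac{4}{9}\right) = 4336365 + \frac{265}{9} = \frac{39027550}{9}$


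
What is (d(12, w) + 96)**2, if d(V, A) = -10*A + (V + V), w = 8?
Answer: 1600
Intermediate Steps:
d(V, A) = -10*A + 2*V
(d(12, w) + 96)**2 = ((-10*8 + 2*12) + 96)**2 = ((-80 + 24) + 96)**2 = (-56 + 96)**2 = 40**2 = 1600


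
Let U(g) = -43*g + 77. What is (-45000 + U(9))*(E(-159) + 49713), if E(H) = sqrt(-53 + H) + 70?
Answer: -2255667730 - 90620*I*sqrt(53) ≈ -2.2557e+9 - 6.5972e+5*I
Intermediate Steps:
U(g) = 77 - 43*g
E(H) = 70 + sqrt(-53 + H)
(-45000 + U(9))*(E(-159) + 49713) = (-45000 + (77 - 43*9))*((70 + sqrt(-53 - 159)) + 49713) = (-45000 + (77 - 387))*((70 + sqrt(-212)) + 49713) = (-45000 - 310)*((70 + 2*I*sqrt(53)) + 49713) = -45310*(49783 + 2*I*sqrt(53)) = -2255667730 - 90620*I*sqrt(53)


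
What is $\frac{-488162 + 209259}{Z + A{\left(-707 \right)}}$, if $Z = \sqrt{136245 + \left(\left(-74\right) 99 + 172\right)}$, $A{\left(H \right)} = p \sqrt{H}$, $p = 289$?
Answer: $- \frac{278903}{\sqrt{129091} + 289 i \sqrt{707}} \approx -1.6933 + 36.216 i$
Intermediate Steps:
$A{\left(H \right)} = 289 \sqrt{H}$
$Z = \sqrt{129091}$ ($Z = \sqrt{136245 + \left(-7326 + 172\right)} = \sqrt{136245 - 7154} = \sqrt{129091} \approx 359.29$)
$\frac{-488162 + 209259}{Z + A{\left(-707 \right)}} = \frac{-488162 + 209259}{\sqrt{129091} + 289 \sqrt{-707}} = - \frac{278903}{\sqrt{129091} + 289 i \sqrt{707}}$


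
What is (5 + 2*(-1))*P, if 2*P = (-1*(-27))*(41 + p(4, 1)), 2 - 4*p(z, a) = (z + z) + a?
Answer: 12717/8 ≈ 1589.6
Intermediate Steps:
p(z, a) = ½ - z/2 - a/4 (p(z, a) = ½ - ((z + z) + a)/4 = ½ - (2*z + a)/4 = ½ - (a + 2*z)/4 = ½ + (-z/2 - a/4) = ½ - z/2 - a/4)
P = 4239/8 (P = ((-1*(-27))*(41 + (½ - ½*4 - ¼*1)))/2 = (27*(41 + (½ - 2 - ¼)))/2 = (27*(41 - 7/4))/2 = (27*(157/4))/2 = (½)*(4239/4) = 4239/8 ≈ 529.88)
(5 + 2*(-1))*P = (5 + 2*(-1))*(4239/8) = (5 - 2)*(4239/8) = 3*(4239/8) = 12717/8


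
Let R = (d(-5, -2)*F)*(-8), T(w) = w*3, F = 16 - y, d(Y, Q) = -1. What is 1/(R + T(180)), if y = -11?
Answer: 1/756 ≈ 0.0013228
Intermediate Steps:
F = 27 (F = 16 - 1*(-11) = 16 + 11 = 27)
T(w) = 3*w
R = 216 (R = -1*27*(-8) = -27*(-8) = 216)
1/(R + T(180)) = 1/(216 + 3*180) = 1/(216 + 540) = 1/756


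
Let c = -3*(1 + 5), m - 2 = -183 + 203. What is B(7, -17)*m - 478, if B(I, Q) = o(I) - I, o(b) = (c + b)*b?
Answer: -2326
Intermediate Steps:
m = 22 (m = 2 + (-183 + 203) = 2 + 20 = 22)
c = -18 (c = -3*6 = -18)
o(b) = b*(-18 + b) (o(b) = (-18 + b)*b = b*(-18 + b))
B(I, Q) = -I + I*(-18 + I) (B(I, Q) = I*(-18 + I) - I = -I + I*(-18 + I))
B(7, -17)*m - 478 = (7*(-19 + 7))*22 - 478 = (7*(-12))*22 - 478 = -84*22 - 478 = -1848 - 478 = -2326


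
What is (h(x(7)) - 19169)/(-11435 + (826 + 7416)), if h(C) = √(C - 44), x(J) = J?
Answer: 19169/3193 - I*√37/3193 ≈ 6.0034 - 0.001905*I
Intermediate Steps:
h(C) = √(-44 + C)
(h(x(7)) - 19169)/(-11435 + (826 + 7416)) = (√(-44 + 7) - 19169)/(-11435 + (826 + 7416)) = (√(-37) - 19169)/(-11435 + 8242) = (I*√37 - 19169)/(-3193) = (-19169 + I*√37)*(-1/3193) = 19169/3193 - I*√37/3193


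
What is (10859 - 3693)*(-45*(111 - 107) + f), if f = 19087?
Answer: 135487562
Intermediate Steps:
(10859 - 3693)*(-45*(111 - 107) + f) = (10859 - 3693)*(-45*(111 - 107) + 19087) = 7166*(-45*4 + 19087) = 7166*(-180 + 19087) = 7166*18907 = 135487562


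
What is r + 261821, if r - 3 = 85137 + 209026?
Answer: 555987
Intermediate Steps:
r = 294166 (r = 3 + (85137 + 209026) = 3 + 294163 = 294166)
r + 261821 = 294166 + 261821 = 555987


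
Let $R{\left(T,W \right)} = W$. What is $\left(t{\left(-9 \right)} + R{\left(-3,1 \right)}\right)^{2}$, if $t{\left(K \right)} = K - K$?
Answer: $1$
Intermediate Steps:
$t{\left(K \right)} = 0$
$\left(t{\left(-9 \right)} + R{\left(-3,1 \right)}\right)^{2} = \left(0 + 1\right)^{2} = 1^{2} = 1$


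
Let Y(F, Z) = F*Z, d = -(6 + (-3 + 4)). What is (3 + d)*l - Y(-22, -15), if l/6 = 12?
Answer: -618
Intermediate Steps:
l = 72 (l = 6*12 = 72)
d = -7 (d = -(6 + 1) = -1*7 = -7)
(3 + d)*l - Y(-22, -15) = (3 - 7)*72 - (-22)*(-15) = -4*72 - 1*330 = -288 - 330 = -618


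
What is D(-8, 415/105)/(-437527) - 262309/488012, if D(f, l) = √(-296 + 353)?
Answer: -262309/488012 - √57/437527 ≈ -0.53752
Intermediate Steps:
D(f, l) = √57
D(-8, 415/105)/(-437527) - 262309/488012 = √57/(-437527) - 262309/488012 = √57*(-1/437527) - 262309*1/488012 = -√57/437527 - 262309/488012 = -262309/488012 - √57/437527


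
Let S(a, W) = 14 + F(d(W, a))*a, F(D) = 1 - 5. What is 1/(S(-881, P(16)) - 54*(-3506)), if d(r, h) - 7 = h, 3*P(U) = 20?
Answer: 1/192862 ≈ 5.1851e-6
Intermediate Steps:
P(U) = 20/3 (P(U) = (⅓)*20 = 20/3)
d(r, h) = 7 + h
F(D) = -4
S(a, W) = 14 - 4*a
1/(S(-881, P(16)) - 54*(-3506)) = 1/((14 - 4*(-881)) - 54*(-3506)) = 1/((14 + 3524) + 189324) = 1/(3538 + 189324) = 1/192862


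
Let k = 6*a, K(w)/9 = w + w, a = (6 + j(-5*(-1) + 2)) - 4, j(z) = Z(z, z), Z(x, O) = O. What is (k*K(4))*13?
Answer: 50544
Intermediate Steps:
j(z) = z
a = 9 (a = (6 + (-5*(-1) + 2)) - 4 = (6 + (5 + 2)) - 4 = (6 + 7) - 4 = 13 - 4 = 9)
K(w) = 18*w (K(w) = 9*(w + w) = 9*(2*w) = 18*w)
k = 54 (k = 6*9 = 54)
(k*K(4))*13 = (54*(18*4))*13 = (54*72)*13 = 3888*13 = 50544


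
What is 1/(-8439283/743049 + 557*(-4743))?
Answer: -743049/1963033182982 ≈ -3.7852e-7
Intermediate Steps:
1/(-8439283/743049 + 557*(-4743)) = 1/(-8439283*1/743049 - 2641851) = 1/(-8439283/743049 - 2641851) = 1/(-1963033182982/743049) = -743049/1963033182982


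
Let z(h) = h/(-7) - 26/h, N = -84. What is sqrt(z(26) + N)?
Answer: 3*I*sqrt(483)/7 ≈ 9.4188*I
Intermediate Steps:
z(h) = -26/h - h/7 (z(h) = h*(-1/7) - 26/h = -h/7 - 26/h = -26/h - h/7)
sqrt(z(26) + N) = sqrt((-26/26 - 1/7*26) - 84) = sqrt((-26*1/26 - 26/7) - 84) = sqrt((-1 - 26/7) - 84) = sqrt(-33/7 - 84) = sqrt(-621/7) = 3*I*sqrt(483)/7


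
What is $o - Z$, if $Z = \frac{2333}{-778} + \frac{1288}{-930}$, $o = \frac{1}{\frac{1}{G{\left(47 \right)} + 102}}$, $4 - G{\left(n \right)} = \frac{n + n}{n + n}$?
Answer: $\frac{39571727}{361770} \approx 109.38$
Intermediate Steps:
$G{\left(n \right)} = 3$ ($G{\left(n \right)} = 4 - \frac{n + n}{n + n} = 4 - \frac{2 n}{2 n} = 4 - 2 n \frac{1}{2 n} = 4 - 1 = 3$)
$o = 105$ ($o = \frac{1}{\frac{1}{3 + 102}} = \frac{1}{\frac{1}{105}} = 105$)
$Z = - \frac{1585877}{361770}$ ($Z = 2333 \left(- \frac{1}{778}\right) + 1288 \left(- \frac{1}{930}\right) = - \frac{2333}{778} - \frac{644}{465} = - \frac{1585877}{361770} \approx -4.3837$)
$o - Z = 105 - - \frac{1585877}{361770} = 105 + \frac{1585877}{361770} = \frac{39571727}{361770}$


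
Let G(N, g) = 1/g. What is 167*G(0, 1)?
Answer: 167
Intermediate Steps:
167*G(0, 1) = 167/1 = 167*1 = 167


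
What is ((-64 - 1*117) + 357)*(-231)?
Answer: -40656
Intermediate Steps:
((-64 - 1*117) + 357)*(-231) = ((-64 - 117) + 357)*(-231) = (-181 + 357)*(-231) = 176*(-231) = -40656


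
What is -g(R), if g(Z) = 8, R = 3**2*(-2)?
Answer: -8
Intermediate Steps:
R = -18 (R = 9*(-2) = -18)
-g(R) = -1*8 = -8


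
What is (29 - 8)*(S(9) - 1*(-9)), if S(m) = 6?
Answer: 315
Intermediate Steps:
(29 - 8)*(S(9) - 1*(-9)) = (29 - 8)*(6 - 1*(-9)) = 21*(6 + 9) = 21*15 = 315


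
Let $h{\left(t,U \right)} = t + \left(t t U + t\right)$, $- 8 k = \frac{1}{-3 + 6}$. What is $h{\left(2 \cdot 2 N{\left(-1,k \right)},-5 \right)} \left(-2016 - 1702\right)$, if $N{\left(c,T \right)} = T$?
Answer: $\frac{31603}{18} \approx 1755.7$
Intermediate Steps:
$k = - \frac{1}{24}$ ($k = - \frac{1}{8 \left(-3 + 6\right)} = - \frac{1}{8 \cdot 3} = \left(- \frac{1}{8}\right) \frac{1}{3} = - \frac{1}{24} \approx -0.041667$)
$h{\left(t,U \right)} = 2 t + U t^{2}$ ($h{\left(t,U \right)} = t + \left(t^{2} U + t\right) = t + \left(U t^{2} + t\right) = t + \left(t + U t^{2}\right) = 2 t + U t^{2}$)
$h{\left(2 \cdot 2 N{\left(-1,k \right)},-5 \right)} \left(-2016 - 1702\right) = 2 \cdot 2 \left(- \frac{1}{24}\right) \left(2 - 5 \cdot 2 \cdot 2 \left(- \frac{1}{24}\right)\right) \left(-2016 - 1702\right) = 4 \left(- \frac{1}{24}\right) \left(2 - 5 \cdot 4 \left(- \frac{1}{24}\right)\right) \left(-3718\right) = - \frac{2 - - \frac{5}{6}}{6} \left(-3718\right) = - \frac{2 + \frac{5}{6}}{6} \left(-3718\right) = \left(- \frac{1}{6}\right) \frac{17}{6} \left(-3718\right) = \left(- \frac{17}{36}\right) \left(-3718\right) = \frac{31603}{18}$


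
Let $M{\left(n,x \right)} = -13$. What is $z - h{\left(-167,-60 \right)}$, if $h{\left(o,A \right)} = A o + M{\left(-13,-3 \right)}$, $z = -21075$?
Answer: $-31082$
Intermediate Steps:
$h{\left(o,A \right)} = -13 + A o$ ($h{\left(o,A \right)} = A o - 13 = -13 + A o$)
$z - h{\left(-167,-60 \right)} = -21075 - \left(-13 - -10020\right) = -21075 - \left(-13 + 10020\right) = -21075 - 10007 = -31082$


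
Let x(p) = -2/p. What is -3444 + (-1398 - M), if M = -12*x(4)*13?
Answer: -4920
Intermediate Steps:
M = 78 (M = -(-24)/4*13 = -12*(-½)*13 = 6*13 = 78)
-3444 + (-1398 - M) = -3444 + (-1398 - 1*78) = -3444 + (-1398 - 78) = -3444 - 1476 = -4920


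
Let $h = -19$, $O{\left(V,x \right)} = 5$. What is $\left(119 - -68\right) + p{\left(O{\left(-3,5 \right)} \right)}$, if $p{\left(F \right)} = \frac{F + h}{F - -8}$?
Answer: $\frac{2417}{13} \approx 185.92$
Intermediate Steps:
$p{\left(F \right)} = \frac{-19 + F}{8 + F}$ ($p{\left(F \right)} = \frac{F - 19}{F - -8} = \frac{-19 + F}{F + 8} = \frac{-19 + F}{8 + F}$)
$\left(119 - -68\right) + p{\left(O{\left(-3,5 \right)} \right)} = \left(119 - -68\right) + \frac{-19 + 5}{8 + 5} = \left(119 + 68\right) + \frac{1}{13} \left(-14\right) = 187 + \frac{1}{13} \left(-14\right) = 187 - \frac{14}{13} = \frac{2417}{13}$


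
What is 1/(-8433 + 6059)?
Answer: -1/2374 ≈ -0.00042123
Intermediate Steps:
1/(-8433 + 6059) = 1/(-2374) = -1/2374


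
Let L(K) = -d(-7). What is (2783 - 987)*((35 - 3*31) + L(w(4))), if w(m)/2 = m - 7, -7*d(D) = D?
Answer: -105964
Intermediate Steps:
d(D) = -D/7
w(m) = -14 + 2*m (w(m) = 2*(m - 7) = 2*(-7 + m) = -14 + 2*m)
L(K) = -1 (L(K) = -(-1)*(-7)/7 = -1*1 = -1)
(2783 - 987)*((35 - 3*31) + L(w(4))) = (2783 - 987)*((35 - 3*31) - 1) = 1796*((35 - 93) - 1) = 1796*(-58 - 1) = 1796*(-59) = -105964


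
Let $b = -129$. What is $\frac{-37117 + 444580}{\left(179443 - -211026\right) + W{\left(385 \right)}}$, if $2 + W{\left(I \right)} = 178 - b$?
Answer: $\frac{135821}{130258} \approx 1.0427$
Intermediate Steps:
$W{\left(I \right)} = 305$ ($W{\left(I \right)} = -2 + \left(178 - -129\right) = -2 + \left(178 + 129\right) = -2 + 307 = 305$)
$\frac{-37117 + 444580}{\left(179443 - -211026\right) + W{\left(385 \right)}} = \frac{-37117 + 444580}{\left(179443 - -211026\right) + 305} = \frac{407463}{\left(179443 + 211026\right) + 305} = \frac{407463}{390469 + 305} = \frac{407463}{390774} = 407463 \cdot \frac{1}{390774} = \frac{135821}{130258}$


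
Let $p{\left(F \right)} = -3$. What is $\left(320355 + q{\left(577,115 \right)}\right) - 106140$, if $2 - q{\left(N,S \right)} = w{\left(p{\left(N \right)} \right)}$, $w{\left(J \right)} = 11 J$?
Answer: $214250$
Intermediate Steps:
$q{\left(N,S \right)} = 35$ ($q{\left(N,S \right)} = 2 - 11 \left(-3\right) = 2 - -33 = 2 + 33 = 35$)
$\left(320355 + q{\left(577,115 \right)}\right) - 106140 = \left(320355 + 35\right) - 106140 = 320390 - 106140 = 214250$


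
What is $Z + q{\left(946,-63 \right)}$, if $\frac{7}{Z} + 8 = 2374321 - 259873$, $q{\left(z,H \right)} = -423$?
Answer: $- \frac{894408113}{2114440} \approx -423.0$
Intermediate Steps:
$Z = \frac{7}{2114440}$ ($Z = \frac{7}{-8 + \left(2374321 - 259873\right)} = \frac{7}{-8 + 2114448} = \frac{7}{2114440} \approx 3.3106 \cdot 10^{-6}$)
$Z + q{\left(946,-63 \right)} = \frac{7}{2114440} - 423 = - \frac{894408113}{2114440}$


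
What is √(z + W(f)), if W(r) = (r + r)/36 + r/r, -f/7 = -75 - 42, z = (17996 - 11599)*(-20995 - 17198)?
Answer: 3*I*√108586922/2 ≈ 15631.0*I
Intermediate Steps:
z = -244320621 (z = 6397*(-38193) = -244320621)
f = 819 (f = -7*(-75 - 42) = -7*(-117) = 819)
W(r) = 1 + r/18 (W(r) = (2*r)*(1/36) + 1 = r/18 + 1 = 1 + r/18)
√(z + W(f)) = √(-244320621 + (1 + (1/18)*819)) = √(-244320621 + (1 + 91/2)) = √(-244320621 + 93/2) = √(-488641149/2) = 3*I*√108586922/2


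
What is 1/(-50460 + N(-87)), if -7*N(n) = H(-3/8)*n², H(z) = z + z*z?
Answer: -448/22492545 ≈ -1.9918e-5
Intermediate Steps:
H(z) = z + z²
N(n) = 15*n²/448 (N(n) = -(-3/8)*(1 - 3/8)*n²/7 = -(-3*⅛)*(1 - 3*⅛)*n²/7 = -(-3*(1 - 3/8)/8)*n²/7 = -(-3/8*5/8)*n²/7 = -(-15)*n²/448 = 15*n²/448)
1/(-50460 + N(-87)) = 1/(-50460 + (15/448)*(-87)²) = 1/(-50460 + (15/448)*7569) = 1/(-50460 + 113535/448) = 1/(-22492545/448) = -448/22492545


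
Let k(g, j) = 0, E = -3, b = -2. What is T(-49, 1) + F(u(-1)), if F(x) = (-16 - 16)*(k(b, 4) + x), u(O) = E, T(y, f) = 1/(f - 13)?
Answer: 1151/12 ≈ 95.917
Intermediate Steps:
T(y, f) = 1/(-13 + f)
u(O) = -3
F(x) = -32*x (F(x) = (-16 - 16)*(0 + x) = -32*x)
T(-49, 1) + F(u(-1)) = 1/(-13 + 1) - 32*(-3) = 1/(-12) + 96 = -1/12 + 96 = 1151/12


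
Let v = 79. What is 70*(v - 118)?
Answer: -2730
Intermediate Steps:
70*(v - 118) = 70*(79 - 118) = 70*(-39) = -2730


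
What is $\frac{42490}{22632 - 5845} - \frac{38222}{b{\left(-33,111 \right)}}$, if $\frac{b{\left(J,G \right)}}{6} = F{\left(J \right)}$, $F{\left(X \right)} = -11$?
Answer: $\frac{322218527}{553971} \approx 581.65$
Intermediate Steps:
$b{\left(J,G \right)} = -66$ ($b{\left(J,G \right)} = 6 \left(-11\right) = -66$)
$\frac{42490}{22632 - 5845} - \frac{38222}{b{\left(-33,111 \right)}} = \frac{42490}{22632 - 5845} - \frac{38222}{-66} = \frac{42490}{16787} - - \frac{19111}{33} = 42490 \cdot \frac{1}{16787} + \frac{19111}{33} = \frac{42490}{16787} + \frac{19111}{33} = \frac{322218527}{553971}$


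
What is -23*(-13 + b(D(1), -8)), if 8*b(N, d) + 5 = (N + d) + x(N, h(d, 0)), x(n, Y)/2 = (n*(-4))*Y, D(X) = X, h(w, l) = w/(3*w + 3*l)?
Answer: 2047/6 ≈ 341.17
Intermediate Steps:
h(w, l) = w/(3*l + 3*w)
x(n, Y) = -8*Y*n (x(n, Y) = 2*((n*(-4))*Y) = 2*((-4*n)*Y) = 2*(-4*Y*n) = -8*Y*n)
b(N, d) = -5/8 - 5*N/24 + d/8 (b(N, d) = -5/8 + ((N + d) - 8*d/(3*(0 + d))*N)/8 = -5/8 + ((N + d) - 8*d/(3*d)*N)/8 = -5/8 + ((N + d) - 8*1/3*N)/8 = -5/8 + ((N + d) - 8*N/3)/8 = -5/8 + (d - 5*N/3)/8 = -5/8 + (-5*N/24 + d/8) = -5/8 - 5*N/24 + d/8)
-23*(-13 + b(D(1), -8)) = -23*(-13 + (-5/8 - 5/24*1 + (1/8)*(-8))) = -23*(-13 + (-5/8 - 5/24 - 1)) = -23*(-13 - 11/6) = -23*(-89/6) = 2047/6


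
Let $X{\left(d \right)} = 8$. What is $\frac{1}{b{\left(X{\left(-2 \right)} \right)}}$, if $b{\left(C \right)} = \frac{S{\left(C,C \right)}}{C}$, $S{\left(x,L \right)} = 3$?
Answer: $\frac{8}{3} \approx 2.6667$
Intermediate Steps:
$b{\left(C \right)} = \frac{3}{C}$
$\frac{1}{b{\left(X{\left(-2 \right)} \right)}} = \frac{1}{3 \cdot \frac{1}{8}} = \frac{1}{\frac{3}{8}} = \frac{8}{3}$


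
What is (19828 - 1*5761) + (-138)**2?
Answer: 33111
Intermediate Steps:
(19828 - 1*5761) + (-138)**2 = (19828 - 5761) + 19044 = 14067 + 19044 = 33111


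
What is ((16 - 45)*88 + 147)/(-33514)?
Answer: 185/2578 ≈ 0.071761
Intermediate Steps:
((16 - 45)*88 + 147)/(-33514) = (-29*88 + 147)*(-1/33514) = (-2552 + 147)*(-1/33514) = -2405*(-1/33514) = 185/2578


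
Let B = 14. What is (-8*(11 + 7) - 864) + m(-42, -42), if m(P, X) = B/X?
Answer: -3025/3 ≈ -1008.3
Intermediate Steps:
m(P, X) = 14/X
(-8*(11 + 7) - 864) + m(-42, -42) = (-8*(11 + 7) - 864) + 14/(-42) = (-8*18 - 864) + 14*(-1/42) = (-144 - 864) - 1/3 = -1008 - 1/3 = -3025/3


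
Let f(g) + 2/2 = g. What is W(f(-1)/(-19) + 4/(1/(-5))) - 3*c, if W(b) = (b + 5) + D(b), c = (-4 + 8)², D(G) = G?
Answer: -1573/19 ≈ -82.789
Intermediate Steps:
f(g) = -1 + g
c = 16 (c = 4² = 16)
W(b) = 5 + 2*b (W(b) = (b + 5) + b = (5 + b) + b = 5 + 2*b)
W(f(-1)/(-19) + 4/(1/(-5))) - 3*c = (5 + 2*((-1 - 1)/(-19) + 4/(1/(-5)))) - 3*16 = (5 + 2*(-2*(-1/19) + 4/(-⅕))) - 1*48 = (5 + 2*(2/19 + 4*(-5))) - 48 = (5 + 2*(2/19 - 20)) - 48 = (5 + 2*(-378/19)) - 48 = (5 - 756/19) - 48 = -661/19 - 48 = -1573/19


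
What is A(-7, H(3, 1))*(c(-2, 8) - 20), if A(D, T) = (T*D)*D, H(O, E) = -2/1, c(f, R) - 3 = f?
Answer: 1862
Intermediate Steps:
c(f, R) = 3 + f
H(O, E) = -2 (H(O, E) = -2*1 = -2)
A(D, T) = T*D² (A(D, T) = (D*T)*D = T*D²)
A(-7, H(3, 1))*(c(-2, 8) - 20) = (-2*(-7)²)*((3 - 2) - 20) = (-2*49)*(1 - 20) = -98*(-19) = 1862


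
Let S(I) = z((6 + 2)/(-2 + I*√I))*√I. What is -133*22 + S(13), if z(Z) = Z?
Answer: -6415366/2193 + 16*√13/2193 ≈ -2925.4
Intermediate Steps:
S(I) = 8*√I/(-2 + I^(3/2)) (S(I) = ((6 + 2)/(-2 + I*√I))*√I = (8/(-2 + I^(3/2)))*√I = 8*√I/(-2 + I^(3/2)))
-133*22 + S(13) = -133*22 + 8*√13/(-2 + 13^(3/2)) = -2926 + 8*√13/(-2 + 13*√13)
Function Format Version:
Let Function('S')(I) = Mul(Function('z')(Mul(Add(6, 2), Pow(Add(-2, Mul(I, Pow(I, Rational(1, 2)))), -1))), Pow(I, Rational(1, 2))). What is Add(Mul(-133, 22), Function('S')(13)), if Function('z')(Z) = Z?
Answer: Add(Rational(-6415366, 2193), Mul(Rational(16, 2193), Pow(13, Rational(1, 2)))) ≈ -2925.4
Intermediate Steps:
Function('S')(I) = Mul(8, Pow(I, Rational(1, 2)), Pow(Add(-2, Pow(I, Rational(3, 2))), -1)) (Function('S')(I) = Mul(Mul(Add(6, 2), Pow(Add(-2, Mul(I, Pow(I, Rational(1, 2)))), -1)), Pow(I, Rational(1, 2))) = Mul(Mul(8, Pow(Add(-2, Pow(I, Rational(3, 2))), -1)), Pow(I, Rational(1, 2))) = Mul(8, Pow(I, Rational(1, 2)), Pow(Add(-2, Pow(I, Rational(3, 2))), -1)))
Add(Mul(-133, 22), Function('S')(13)) = Add(Mul(-133, 22), Mul(8, Pow(13, Rational(1, 2)), Pow(Add(-2, Pow(13, Rational(3, 2))), -1))) = Add(-2926, Mul(8, Pow(13, Rational(1, 2)), Pow(Add(-2, Mul(13, Pow(13, Rational(1, 2)))), -1)))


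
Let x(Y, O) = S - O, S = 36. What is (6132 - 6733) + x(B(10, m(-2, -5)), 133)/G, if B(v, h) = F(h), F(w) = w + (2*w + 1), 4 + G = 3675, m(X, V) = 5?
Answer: -2206368/3671 ≈ -601.03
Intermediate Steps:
G = 3671 (G = -4 + 3675 = 3671)
F(w) = 1 + 3*w (F(w) = w + (1 + 2*w) = 1 + 3*w)
B(v, h) = 1 + 3*h
x(Y, O) = 36 - O
(6132 - 6733) + x(B(10, m(-2, -5)), 133)/G = (6132 - 6733) + (36 - 1*133)/3671 = -601 + (36 - 133)*(1/3671) = -601 - 97*1/3671 = -601 - 97/3671 = -2206368/3671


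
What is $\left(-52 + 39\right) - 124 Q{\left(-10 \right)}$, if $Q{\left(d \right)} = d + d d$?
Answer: $-11173$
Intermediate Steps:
$Q{\left(d \right)} = d + d^{2}$
$\left(-52 + 39\right) - 124 Q{\left(-10 \right)} = \left(-52 + 39\right) - 124 \left(- 10 \left(1 - 10\right)\right) = -13 - 124 \left(\left(-10\right) \left(-9\right)\right) = -13 - 11160 = -11173$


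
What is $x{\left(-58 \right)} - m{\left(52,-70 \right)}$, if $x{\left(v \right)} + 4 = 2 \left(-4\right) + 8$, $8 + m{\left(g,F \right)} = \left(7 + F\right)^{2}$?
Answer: $-3965$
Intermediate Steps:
$m{\left(g,F \right)} = -8 + \left(7 + F\right)^{2}$
$x{\left(v \right)} = -4$ ($x{\left(v \right)} = -4 + \left(2 \left(-4\right) + 8\right) = -4 + \left(-8 + 8\right) = -4 + 0 = -4$)
$x{\left(-58 \right)} - m{\left(52,-70 \right)} = -4 - \left(-8 + \left(7 - 70\right)^{2}\right) = -4 - \left(-8 + \left(-63\right)^{2}\right) = -4 - \left(-8 + 3969\right) = -4 - 3961 = -3965$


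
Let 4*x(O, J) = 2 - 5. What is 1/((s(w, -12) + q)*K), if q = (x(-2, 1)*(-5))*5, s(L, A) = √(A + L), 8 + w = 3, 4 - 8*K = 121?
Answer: -800/229983 + 128*I*√17/689949 ≈ -0.0034785 + 0.00076492*I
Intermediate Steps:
K = -117/8 (K = ½ - ⅛*121 = ½ - 121/8 = -117/8 ≈ -14.625)
x(O, J) = -¾ (x(O, J) = (2 - 5)/4 = (¼)*(-3) = -¾)
w = -5 (w = -8 + 3 = -5)
q = 75/4 (q = -¾*(-5)*5 = (15/4)*5 = 75/4 ≈ 18.750)
1/((s(w, -12) + q)*K) = 1/((√(-12 - 5) + 75/4)*(-117/8)) = 1/((√(-17) + 75/4)*(-117/8)) = 1/((I*√17 + 75/4)*(-117/8)) = 1/((75/4 + I*√17)*(-117/8)) = 1/(-8775/32 - 117*I*√17/8)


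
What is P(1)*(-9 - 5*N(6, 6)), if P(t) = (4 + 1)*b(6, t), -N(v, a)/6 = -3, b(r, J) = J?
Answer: -495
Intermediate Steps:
N(v, a) = 18 (N(v, a) = -6*(-3) = 18)
P(t) = 5*t (P(t) = (4 + 1)*t = 5*t)
P(1)*(-9 - 5*N(6, 6)) = (5*1)*(-9 - 5*18) = 5*(-9 - 90) = 5*(-99) = -495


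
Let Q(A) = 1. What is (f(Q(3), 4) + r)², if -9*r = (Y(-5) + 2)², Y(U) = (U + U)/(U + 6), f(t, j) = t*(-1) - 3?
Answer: 10000/81 ≈ 123.46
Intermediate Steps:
f(t, j) = -3 - t (f(t, j) = -t - 3 = -3 - t)
Y(U) = 2*U/(6 + U) (Y(U) = (2*U)/(6 + U) = 2*U/(6 + U))
r = -64/9 (r = -(2*(-5)/(6 - 5) + 2)²/9 = -(2*(-5)/1 + 2)²/9 = -(2*(-5)*1 + 2)²/9 = -(-10 + 2)²/9 = -⅑*(-8)² = -⅑*64 = -64/9 ≈ -7.1111)
(f(Q(3), 4) + r)² = ((-3 - 1*1) - 64/9)² = ((-3 - 1) - 64/9)² = (-4 - 64/9)² = (-100/9)² = 10000/81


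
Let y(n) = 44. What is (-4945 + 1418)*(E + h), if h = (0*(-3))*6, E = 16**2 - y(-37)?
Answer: -747724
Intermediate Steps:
E = 212 (E = 16**2 - 1*44 = 256 - 44 = 212)
h = 0 (h = 0*6 = 0)
(-4945 + 1418)*(E + h) = (-4945 + 1418)*(212 + 0) = -3527*212 = -747724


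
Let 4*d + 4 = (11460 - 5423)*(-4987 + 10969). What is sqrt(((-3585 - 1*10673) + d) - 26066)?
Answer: sqrt(35952034)/2 ≈ 2998.0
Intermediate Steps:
d = 18056665/2 (d = -1 + ((11460 - 5423)*(-4987 + 10969))/4 = -1 + (6037*5982)/4 = -1 + (1/4)*36113334 = -1 + 18056667/2 = 18056665/2 ≈ 9.0283e+6)
sqrt(((-3585 - 1*10673) + d) - 26066) = sqrt(((-3585 - 1*10673) + 18056665/2) - 26066) = sqrt(((-3585 - 10673) + 18056665/2) - 26066) = sqrt((-14258 + 18056665/2) - 26066) = sqrt(18028149/2 - 26066) = sqrt(17976017/2) = sqrt(35952034)/2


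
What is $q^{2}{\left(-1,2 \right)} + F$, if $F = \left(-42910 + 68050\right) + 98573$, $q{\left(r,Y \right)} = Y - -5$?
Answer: $123762$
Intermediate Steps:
$q{\left(r,Y \right)} = 5 + Y$ ($q{\left(r,Y \right)} = Y + 5 = 5 + Y$)
$F = 123713$ ($F = 25140 + 98573 = 123713$)
$q^{2}{\left(-1,2 \right)} + F = \left(5 + 2\right)^{2} + 123713 = 7^{2} + 123713 = 49 + 123713 = 123762$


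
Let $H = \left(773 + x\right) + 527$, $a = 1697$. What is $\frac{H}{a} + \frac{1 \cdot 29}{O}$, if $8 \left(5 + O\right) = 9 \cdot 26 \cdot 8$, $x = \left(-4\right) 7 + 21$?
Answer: $\frac{345310}{388613} \approx 0.88857$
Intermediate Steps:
$x = -7$ ($x = -28 + 21 = -7$)
$H = 1293$ ($H = \left(773 - 7\right) + 527 = 766 + 527 = 1293$)
$O = 229$ ($O = -5 + \frac{9 \cdot 26 \cdot 8}{8} = -5 + \frac{9 \cdot 208}{8} = -5 + \frac{1}{8} \cdot 1872 = -5 + 234 = 229$)
$\frac{H}{a} + \frac{1 \cdot 29}{O} = \frac{1293}{1697} + \frac{1 \cdot 29}{229} = 1293 \cdot \frac{1}{1697} + 29 \cdot \frac{1}{229} = \frac{1293}{1697} + \frac{29}{229} = \frac{345310}{388613}$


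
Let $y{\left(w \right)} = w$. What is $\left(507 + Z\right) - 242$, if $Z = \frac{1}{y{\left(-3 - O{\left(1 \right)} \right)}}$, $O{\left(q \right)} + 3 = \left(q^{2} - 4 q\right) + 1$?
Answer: $\frac{531}{2} \approx 265.5$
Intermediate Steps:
$O{\left(q \right)} = -2 + q^{2} - 4 q$ ($O{\left(q \right)} = -3 + \left(\left(q^{2} - 4 q\right) + 1\right) = -3 + \left(1 + q^{2} - 4 q\right) = -2 + q^{2} - 4 q$)
$Z = \frac{1}{2}$ ($Z = \frac{1}{-3 - \left(-2 + 1^{2} - 4\right)} = \frac{1}{-3 - \left(-2 + 1 - 4\right)} = \frac{1}{-3 - -5} = \frac{1}{-3 + 5} = \frac{1}{2} \approx 0.5$)
$\left(507 + Z\right) - 242 = \left(507 + \frac{1}{2}\right) - 242 = \frac{1015}{2} - 242 = \frac{531}{2}$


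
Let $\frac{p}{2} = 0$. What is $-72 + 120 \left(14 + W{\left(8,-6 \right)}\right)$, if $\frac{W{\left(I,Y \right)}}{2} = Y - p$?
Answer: $168$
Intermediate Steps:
$p = 0$ ($p = 2 \cdot 0 = 0$)
$W{\left(I,Y \right)} = 2 Y$ ($W{\left(I,Y \right)} = 2 \left(Y - 0\right) = 2 \left(Y + 0\right) = 2 Y$)
$-72 + 120 \left(14 + W{\left(8,-6 \right)}\right) = -72 + 120 \left(14 + 2 \left(-6\right)\right) = -72 + 120 \left(14 - 12\right) = -72 + 120 \cdot 2 = -72 + 240 = 168$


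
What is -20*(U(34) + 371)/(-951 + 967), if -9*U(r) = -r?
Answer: -16865/36 ≈ -468.47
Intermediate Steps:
U(r) = r/9 (U(r) = -(-1)*r/9 = r/9)
-20*(U(34) + 371)/(-951 + 967) = -20*((⅑)*34 + 371)/(-951 + 967) = -20*(34/9 + 371)/16 = -67460/(9*16) = -20*3373/144 = -16865/36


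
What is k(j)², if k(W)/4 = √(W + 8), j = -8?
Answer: 0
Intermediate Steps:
k(W) = 4*√(8 + W) (k(W) = 4*√(W + 8) = 4*√(8 + W))
k(j)² = (4*√(8 - 8))² = (4*√0)² = (4*0)² = 0² = 0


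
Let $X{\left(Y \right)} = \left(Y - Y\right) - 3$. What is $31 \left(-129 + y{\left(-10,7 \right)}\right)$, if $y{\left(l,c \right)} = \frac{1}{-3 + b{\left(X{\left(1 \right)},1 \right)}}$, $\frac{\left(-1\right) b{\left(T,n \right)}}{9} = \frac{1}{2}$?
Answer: $- \frac{60047}{15} \approx -4003.1$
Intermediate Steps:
$X{\left(Y \right)} = -3$ ($X{\left(Y \right)} = 0 - 3 = -3$)
$b{\left(T,n \right)} = - \frac{9}{2}$
$y{\left(l,c \right)} = - \frac{2}{15}$ ($y{\left(l,c \right)} = \frac{1}{-3 - \frac{9}{2}} = \frac{1}{- \frac{15}{2}} = - \frac{2}{15}$)
$31 \left(-129 + y{\left(-10,7 \right)}\right) = 31 \left(-129 - \frac{2}{15}\right) = 31 \left(- \frac{1937}{15}\right) = - \frac{60047}{15}$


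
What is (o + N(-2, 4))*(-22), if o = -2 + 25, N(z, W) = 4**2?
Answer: -858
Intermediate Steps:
N(z, W) = 16
o = 23
(o + N(-2, 4))*(-22) = (23 + 16)*(-22) = 39*(-22) = -858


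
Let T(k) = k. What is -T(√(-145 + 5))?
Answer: -2*I*√35 ≈ -11.832*I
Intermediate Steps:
-T(√(-145 + 5)) = -√(-145 + 5) = -√(-140) = -2*I*√35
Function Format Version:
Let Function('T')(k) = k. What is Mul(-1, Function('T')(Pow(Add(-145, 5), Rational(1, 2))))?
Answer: Mul(-2, I, Pow(35, Rational(1, 2))) ≈ Mul(-11.832, I)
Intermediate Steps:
Mul(-1, Function('T')(Pow(Add(-145, 5), Rational(1, 2)))) = Mul(-1, Pow(Add(-145, 5), Rational(1, 2))) = Mul(-1, Pow(-140, Rational(1, 2))) = Mul(-1, Mul(2, I, Pow(35, Rational(1, 2)))) = Mul(-2, I, Pow(35, Rational(1, 2)))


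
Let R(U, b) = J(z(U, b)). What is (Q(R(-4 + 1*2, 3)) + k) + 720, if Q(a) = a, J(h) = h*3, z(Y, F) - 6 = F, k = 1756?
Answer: 2503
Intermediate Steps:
z(Y, F) = 6 + F
J(h) = 3*h
R(U, b) = 18 + 3*b (R(U, b) = 3*(6 + b) = 18 + 3*b)
(Q(R(-4 + 1*2, 3)) + k) + 720 = ((18 + 3*3) + 1756) + 720 = ((18 + 9) + 1756) + 720 = (27 + 1756) + 720 = 1783 + 720 = 2503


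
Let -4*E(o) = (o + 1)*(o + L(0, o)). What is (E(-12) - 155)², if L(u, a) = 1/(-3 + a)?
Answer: 127486681/3600 ≈ 35413.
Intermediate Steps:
E(o) = -(1 + o)*(o + 1/(-3 + o))/4 (E(o) = -(o + 1)*(o + 1/(-3 + o))/4 = -(1 + o)*(o + 1/(-3 + o))/4)
(E(-12) - 155)² = ((-1 - 1*(-12) - 12*(-1 - 1*(-12))*(-3 - 12))/(4*(-3 - 12)) - 155)² = ((¼)*(-1 + 12 - 12*(-1 + 12)*(-15))/(-15) - 155)² = ((¼)*(-1/15)*(-1 + 12 - 12*11*(-15)) - 155)² = ((¼)*(-1/15)*(-1 + 12 + 1980) - 155)² = ((¼)*(-1/15)*1991 - 155)² = (-1991/60 - 155)² = (-11291/60)² = 127486681/3600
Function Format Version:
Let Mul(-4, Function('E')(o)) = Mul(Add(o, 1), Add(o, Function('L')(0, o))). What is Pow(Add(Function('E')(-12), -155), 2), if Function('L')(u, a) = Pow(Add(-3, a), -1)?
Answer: Rational(127486681, 3600) ≈ 35413.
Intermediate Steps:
Function('E')(o) = Mul(Rational(-1, 4), Add(1, o), Add(o, Pow(Add(-3, o), -1))) (Function('E')(o) = Mul(Rational(-1, 4), Mul(Add(o, 1), Add(o, Pow(Add(-3, o), -1)))) = Mul(Rational(-1, 4), Mul(Add(1, o), Add(o, Pow(Add(-3, o), -1)))) = Mul(Rational(-1, 4), Add(1, o), Add(o, Pow(Add(-3, o), -1))))
Pow(Add(Function('E')(-12), -155), 2) = Pow(Add(Mul(Rational(1, 4), Pow(Add(-3, -12), -1), Add(-1, Mul(-1, -12), Mul(-12, Add(-1, Mul(-1, -12)), Add(-3, -12)))), -155), 2) = Pow(Add(Mul(Rational(1, 4), Pow(-15, -1), Add(-1, 12, Mul(-12, Add(-1, 12), -15))), -155), 2) = Pow(Add(Mul(Rational(1, 4), Rational(-1, 15), Add(-1, 12, Mul(-12, 11, -15))), -155), 2) = Pow(Add(Mul(Rational(1, 4), Rational(-1, 15), Add(-1, 12, 1980)), -155), 2) = Pow(Add(Mul(Rational(1, 4), Rational(-1, 15), 1991), -155), 2) = Pow(Add(Rational(-1991, 60), -155), 2) = Pow(Rational(-11291, 60), 2) = Rational(127486681, 3600)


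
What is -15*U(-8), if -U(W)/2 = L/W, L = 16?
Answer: -60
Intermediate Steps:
U(W) = -32/W
-15*U(-8) = -(-480)/(-8) = -(-480)*(-1)/8 = -15*4 = -60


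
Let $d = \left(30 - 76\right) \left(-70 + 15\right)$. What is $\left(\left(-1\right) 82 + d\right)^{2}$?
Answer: $5992704$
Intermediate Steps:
$d = 2530$ ($d = \left(-46\right) \left(-55\right) = 2530$)
$\left(\left(-1\right) 82 + d\right)^{2} = \left(\left(-1\right) 82 + 2530\right)^{2} = \left(-82 + 2530\right)^{2} = 2448^{2} = 5992704$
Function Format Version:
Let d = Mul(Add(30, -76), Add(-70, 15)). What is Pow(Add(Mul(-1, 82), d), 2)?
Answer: 5992704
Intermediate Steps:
d = 2530 (d = Mul(-46, -55) = 2530)
Pow(Add(Mul(-1, 82), d), 2) = Pow(Add(Mul(-1, 82), 2530), 2) = Pow(Add(-82, 2530), 2) = Pow(2448, 2) = 5992704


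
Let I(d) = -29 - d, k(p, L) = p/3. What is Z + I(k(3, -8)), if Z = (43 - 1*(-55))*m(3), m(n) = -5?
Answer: -520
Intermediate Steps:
k(p, L) = p/3 (k(p, L) = p*(1/3) = p/3)
Z = -490 (Z = (43 - 1*(-55))*(-5) = (43 + 55)*(-5) = 98*(-5) = -490)
Z + I(k(3, -8)) = -490 + (-29 - 3/3) = -490 + (-29 - 1*1) = -490 + (-29 - 1) = -490 - 30 = -520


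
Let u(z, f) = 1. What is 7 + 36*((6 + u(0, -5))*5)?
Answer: 1267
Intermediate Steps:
7 + 36*((6 + u(0, -5))*5) = 7 + 36*((6 + 1)*5) = 7 + 36*(7*5) = 7 + 36*35 = 7 + 1260 = 1267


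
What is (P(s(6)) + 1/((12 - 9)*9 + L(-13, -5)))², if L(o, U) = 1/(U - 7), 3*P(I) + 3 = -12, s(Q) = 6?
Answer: 2569609/104329 ≈ 24.630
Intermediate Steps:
P(I) = -5 (P(I) = -1 + (⅓)*(-12) = -1 - 4 = -5)
L(o, U) = 1/(-7 + U)
(P(s(6)) + 1/((12 - 9)*9 + L(-13, -5)))² = (-5 + 1/((12 - 9)*9 + 1/(-7 - 5)))² = (-5 + 1/(3*9 + 1/(-12)))² = (-5 + 1/(27 - 1/12))² = (-5 + 1/(323/12))² = (-5 + 12/323)² = (-1603/323)² = 2569609/104329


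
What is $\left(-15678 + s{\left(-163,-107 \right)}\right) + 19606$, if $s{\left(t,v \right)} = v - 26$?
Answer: $3795$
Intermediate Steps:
$s{\left(t,v \right)} = -26 + v$ ($s{\left(t,v \right)} = v - 26 = -26 + v$)
$\left(-15678 + s{\left(-163,-107 \right)}\right) + 19606 = \left(-15678 - 133\right) + 19606 = -15811 + 19606 = 3795$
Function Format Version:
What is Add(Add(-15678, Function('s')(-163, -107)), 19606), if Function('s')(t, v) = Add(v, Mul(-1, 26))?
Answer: 3795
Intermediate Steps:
Function('s')(t, v) = Add(-26, v) (Function('s')(t, v) = Add(v, -26) = Add(-26, v))
Add(Add(-15678, Function('s')(-163, -107)), 19606) = Add(Add(-15678, Add(-26, -107)), 19606) = Add(Add(-15678, -133), 19606) = Add(-15811, 19606) = 3795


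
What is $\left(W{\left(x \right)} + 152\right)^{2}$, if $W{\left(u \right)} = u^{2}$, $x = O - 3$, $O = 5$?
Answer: $24336$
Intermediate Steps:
$x = 2$ ($x = 5 - 3 = 2$)
$\left(W{\left(x \right)} + 152\right)^{2} = \left(2^{2} + 152\right)^{2} = \left(4 + 152\right)^{2} = 156^{2} = 24336$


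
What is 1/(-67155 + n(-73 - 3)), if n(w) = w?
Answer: -1/67231 ≈ -1.4874e-5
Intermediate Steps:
1/(-67155 + n(-73 - 3)) = 1/(-67155 + (-73 - 3)) = 1/(-67155 - 76) = 1/(-67231) = -1/67231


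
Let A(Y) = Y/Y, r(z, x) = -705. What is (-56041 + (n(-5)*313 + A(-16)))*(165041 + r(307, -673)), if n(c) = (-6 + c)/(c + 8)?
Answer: -28193977168/3 ≈ -9.3980e+9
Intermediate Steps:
n(c) = (-6 + c)/(8 + c)
A(Y) = 1
(-56041 + (n(-5)*313 + A(-16)))*(165041 + r(307, -673)) = (-56041 + (((-6 - 5)/(8 - 5))*313 + 1))*(165041 - 705) = (-56041 + ((-11/3)*313 + 1))*164336 = (-56041 + (((⅓)*(-11))*313 + 1))*164336 = (-56041 + (-11/3*313 + 1))*164336 = (-56041 + (-3443/3 + 1))*164336 = (-56041 - 3440/3)*164336 = -171563/3*164336 = -28193977168/3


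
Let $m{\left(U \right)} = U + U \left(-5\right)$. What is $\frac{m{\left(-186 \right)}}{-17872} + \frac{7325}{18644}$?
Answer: $\frac{7315079}{20825348} \approx 0.35126$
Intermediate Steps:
$m{\left(U \right)} = - 4 U$ ($m{\left(U \right)} = U - 5 U = - 4 U$)
$\frac{m{\left(-186 \right)}}{-17872} + \frac{7325}{18644} = \frac{\left(-4\right) \left(-186\right)}{-17872} + \frac{7325}{18644} = 744 \left(- \frac{1}{17872}\right) + 7325 \cdot \frac{1}{18644} = - \frac{93}{2234} + \frac{7325}{18644} = \frac{7315079}{20825348}$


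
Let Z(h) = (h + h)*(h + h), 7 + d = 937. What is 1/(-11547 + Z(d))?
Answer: 1/3448053 ≈ 2.9002e-7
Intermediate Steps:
d = 930 (d = -7 + 937 = 930)
Z(h) = 4*h² (Z(h) = (2*h)*(2*h) = 4*h²)
1/(-11547 + Z(d)) = 1/(-11547 + 4*930²) = 1/(-11547 + 4*864900) = 1/(-11547 + 3459600) = 1/3448053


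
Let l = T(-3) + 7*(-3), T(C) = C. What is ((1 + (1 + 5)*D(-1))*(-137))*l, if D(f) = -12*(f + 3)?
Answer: -470184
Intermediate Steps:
l = -24 (l = -3 + 7*(-3) = -3 - 21 = -24)
D(f) = -36 - 12*f (D(f) = -12*(3 + f) = -4*(9 + 3*f) = -36 - 12*f)
((1 + (1 + 5)*D(-1))*(-137))*l = ((1 + (1 + 5)*(-36 - 12*(-1)))*(-137))*(-24) = ((1 + 6*(-36 + 12))*(-137))*(-24) = ((1 + 6*(-24))*(-137))*(-24) = ((1 - 144)*(-137))*(-24) = -143*(-137)*(-24) = 19591*(-24) = -470184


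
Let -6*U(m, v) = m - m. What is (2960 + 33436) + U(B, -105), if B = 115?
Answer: 36396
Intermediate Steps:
U(m, v) = 0 (U(m, v) = -(m - m)/6 = -1/6*0 = 0)
(2960 + 33436) + U(B, -105) = (2960 + 33436) + 0 = 36396 + 0 = 36396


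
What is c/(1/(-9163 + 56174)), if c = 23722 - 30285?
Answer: -308533193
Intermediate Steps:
c = -6563
c/(1/(-9163 + 56174)) = -6563/(1/(-9163 + 56174)) = -6563/(1/47011) = -6563/1/47011 = -6563*47011 = -308533193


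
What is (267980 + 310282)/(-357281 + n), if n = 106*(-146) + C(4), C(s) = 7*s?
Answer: -192754/124243 ≈ -1.5514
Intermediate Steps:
n = -15448 (n = 106*(-146) + 7*4 = -15476 + 28 = -15448)
(267980 + 310282)/(-357281 + n) = (267980 + 310282)/(-357281 - 15448) = 578262/(-372729) = 578262*(-1/372729) = -192754/124243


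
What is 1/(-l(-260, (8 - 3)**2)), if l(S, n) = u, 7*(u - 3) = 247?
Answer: -7/268 ≈ -0.026119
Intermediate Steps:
u = 268/7 (u = 3 + (1/7)*247 = 3 + 247/7 = 268/7 ≈ 38.286)
l(S, n) = 268/7
1/(-l(-260, (8 - 3)**2)) = 1/(-1*268/7) = 1/(-268/7) = -7/268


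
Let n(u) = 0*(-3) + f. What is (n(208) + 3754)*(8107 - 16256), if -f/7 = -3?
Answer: -30762475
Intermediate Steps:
f = 21 (f = -7*(-3) = 21)
n(u) = 21 (n(u) = 0*(-3) + 21 = 0 + 21 = 21)
(n(208) + 3754)*(8107 - 16256) = (21 + 3754)*(8107 - 16256) = 3775*(-8149) = -30762475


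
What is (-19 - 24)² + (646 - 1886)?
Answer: 609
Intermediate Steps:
(-19 - 24)² + (646 - 1886) = (-43)² - 1240 = 1849 - 1240 = 609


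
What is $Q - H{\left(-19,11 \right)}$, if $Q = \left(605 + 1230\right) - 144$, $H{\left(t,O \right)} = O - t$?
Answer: $1661$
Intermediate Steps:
$Q = 1691$ ($Q = 1835 - 144 = 1691$)
$Q - H{\left(-19,11 \right)} = 1691 - \left(11 - -19\right) = 1691 - \left(11 + 19\right) = 1691 - 30 = 1661$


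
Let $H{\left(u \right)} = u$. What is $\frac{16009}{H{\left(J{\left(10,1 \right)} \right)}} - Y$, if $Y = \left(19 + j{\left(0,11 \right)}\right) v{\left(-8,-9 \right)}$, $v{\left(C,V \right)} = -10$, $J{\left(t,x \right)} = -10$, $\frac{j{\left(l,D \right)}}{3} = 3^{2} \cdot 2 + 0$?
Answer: $- \frac{8709}{10} \approx -870.9$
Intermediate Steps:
$j{\left(l,D \right)} = 54$ ($j{\left(l,D \right)} = 3 \left(3^{2} \cdot 2 + 0\right) = 3 \left(9 \cdot 2 + 0\right) = 3 \left(18 + 0\right) = 3 \cdot 18 = 54$)
$Y = -730$ ($Y = \left(19 + 54\right) \left(-10\right) = 73 \left(-10\right) = -730$)
$\frac{16009}{H{\left(J{\left(10,1 \right)} \right)}} - Y = \frac{16009}{-10} - -730 = 16009 \left(- \frac{1}{10}\right) + 730 = - \frac{16009}{10} + 730 = - \frac{8709}{10}$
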